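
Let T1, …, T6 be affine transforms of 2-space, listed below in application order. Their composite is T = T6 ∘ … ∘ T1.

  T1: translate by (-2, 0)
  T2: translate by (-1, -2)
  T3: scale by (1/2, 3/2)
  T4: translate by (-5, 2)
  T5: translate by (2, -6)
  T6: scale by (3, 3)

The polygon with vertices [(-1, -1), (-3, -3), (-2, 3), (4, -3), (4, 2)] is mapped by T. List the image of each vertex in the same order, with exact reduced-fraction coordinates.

T1 translate by (-2, 0): (-1, -1) → (-3, -1); (-3, -3) → (-5, -3); (-2, 3) → (-4, 3); (4, -3) → (2, -3); (4, 2) → (2, 2)
T2 translate by (-1, -2): (-3, -1) → (-4, -3); (-5, -3) → (-6, -5); (-4, 3) → (-5, 1); (2, -3) → (1, -5); (2, 2) → (1, 0)
T3 scale by (1/2, 3/2): (-4, -3) → (-2, -9/2); (-6, -5) → (-3, -15/2); (-5, 1) → (-5/2, 3/2); (1, -5) → (1/2, -15/2); (1, 0) → (1/2, 0)
T4 translate by (-5, 2): (-2, -9/2) → (-7, -5/2); (-3, -15/2) → (-8, -11/2); (-5/2, 3/2) → (-15/2, 7/2); (1/2, -15/2) → (-9/2, -11/2); (1/2, 0) → (-9/2, 2)
T5 translate by (2, -6): (-7, -5/2) → (-5, -17/2); (-8, -11/2) → (-6, -23/2); (-15/2, 7/2) → (-11/2, -5/2); (-9/2, -11/2) → (-5/2, -23/2); (-9/2, 2) → (-5/2, -4)
T6 scale by (3, 3): (-5, -17/2) → (-15, -51/2); (-6, -23/2) → (-18, -69/2); (-11/2, -5/2) → (-33/2, -15/2); (-5/2, -23/2) → (-15/2, -69/2); (-5/2, -4) → (-15/2, -12)

image vertices: (-15, -51/2), (-18, -69/2), (-33/2, -15/2), (-15/2, -69/2), (-15/2, -12)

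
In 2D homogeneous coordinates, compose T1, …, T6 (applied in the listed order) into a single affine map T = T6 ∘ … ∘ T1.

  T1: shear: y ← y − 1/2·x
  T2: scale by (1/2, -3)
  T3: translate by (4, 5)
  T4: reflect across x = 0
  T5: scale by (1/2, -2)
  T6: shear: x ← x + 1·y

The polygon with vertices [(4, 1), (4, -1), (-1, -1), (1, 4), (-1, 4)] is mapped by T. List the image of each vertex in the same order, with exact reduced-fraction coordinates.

image vertices: (-19, -16), (-31, -28), (-59/4, -13), (35/4, 11), (61/4, 17)

T1 shear: y ← y − 1/2·x: (4, 1) → (4, -1); (4, -1) → (4, -3); (-1, -1) → (-1, -1/2); (1, 4) → (1, 7/2); (-1, 4) → (-1, 9/2)
T2 scale by (1/2, -3): (4, -1) → (2, 3); (4, -3) → (2, 9); (-1, -1/2) → (-1/2, 3/2); (1, 7/2) → (1/2, -21/2); (-1, 9/2) → (-1/2, -27/2)
T3 translate by (4, 5): (2, 3) → (6, 8); (2, 9) → (6, 14); (-1/2, 3/2) → (7/2, 13/2); (1/2, -21/2) → (9/2, -11/2); (-1/2, -27/2) → (7/2, -17/2)
T4 reflect across x = 0: (6, 8) → (-6, 8); (6, 14) → (-6, 14); (7/2, 13/2) → (-7/2, 13/2); (9/2, -11/2) → (-9/2, -11/2); (7/2, -17/2) → (-7/2, -17/2)
T5 scale by (1/2, -2): (-6, 8) → (-3, -16); (-6, 14) → (-3, -28); (-7/2, 13/2) → (-7/4, -13); (-9/2, -11/2) → (-9/4, 11); (-7/2, -17/2) → (-7/4, 17)
T6 shear: x ← x + 1·y: (-3, -16) → (-19, -16); (-3, -28) → (-31, -28); (-7/4, -13) → (-59/4, -13); (-9/4, 11) → (35/4, 11); (-7/4, 17) → (61/4, 17)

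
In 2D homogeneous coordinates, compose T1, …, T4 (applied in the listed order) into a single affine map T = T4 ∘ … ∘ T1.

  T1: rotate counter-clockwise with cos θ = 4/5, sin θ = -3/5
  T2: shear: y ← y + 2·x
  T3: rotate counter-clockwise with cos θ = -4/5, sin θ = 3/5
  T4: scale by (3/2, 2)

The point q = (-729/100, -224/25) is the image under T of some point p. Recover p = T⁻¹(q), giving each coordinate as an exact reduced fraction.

T1 = [4/5 3/5 0; -3/5 4/5 0; 0 0 1]
T2·T1 = [4/5 3/5 0; 1 2 0; 0 0 1]
T3·…·T1 = [-31/25 -42/25 0; -8/25 -31/25 0; 0 0 1]
T4·…·T1 = [-93/50 -63/25 0; -16/25 -62/25 0; 0 0 1]
det M = 3; M⁻¹ = [-62/75 21/25 0; 16/75 -31/50 0; 0 0 1]
M⁻¹ · (-729/100, -224/25)ᵀ = (-3/2, 4)ᵀ

p = (-3/2, 4)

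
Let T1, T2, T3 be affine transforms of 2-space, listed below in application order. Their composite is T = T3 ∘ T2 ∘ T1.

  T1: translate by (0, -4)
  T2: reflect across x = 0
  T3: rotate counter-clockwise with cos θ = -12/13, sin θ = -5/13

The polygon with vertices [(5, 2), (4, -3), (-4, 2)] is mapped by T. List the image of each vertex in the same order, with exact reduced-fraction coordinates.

image vertices: (50/13, 49/13), (1, 8), (-58/13, 4/13)

T1 translate by (0, -4): (5, 2) → (5, -2); (4, -3) → (4, -7); (-4, 2) → (-4, -2)
T2 reflect across x = 0: (5, -2) → (-5, -2); (4, -7) → (-4, -7); (-4, -2) → (4, -2)
T3 rotate counter-clockwise with cos θ = -12/13, sin θ = -5/13: (-5, -2) → (50/13, 49/13); (-4, -7) → (1, 8); (4, -2) → (-58/13, 4/13)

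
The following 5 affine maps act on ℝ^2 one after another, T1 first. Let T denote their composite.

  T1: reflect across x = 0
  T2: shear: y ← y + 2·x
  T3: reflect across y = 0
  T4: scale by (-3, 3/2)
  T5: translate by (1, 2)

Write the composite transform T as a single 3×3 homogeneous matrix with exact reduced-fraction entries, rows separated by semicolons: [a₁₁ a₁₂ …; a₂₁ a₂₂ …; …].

T1 = [-1 0 0; 0 1 0; 0 0 1]
T2·T1 = [-1 0 0; -2 1 0; 0 0 1]
T3·…·T1 = [-1 0 0; 2 -1 0; 0 0 1]
T4·…·T1 = [3 0 0; 3 -3/2 0; 0 0 1]
T5·…·T1 = [3 0 1; 3 -3/2 2; 0 0 1]

T = [3 0 1; 3 -3/2 2; 0 0 1]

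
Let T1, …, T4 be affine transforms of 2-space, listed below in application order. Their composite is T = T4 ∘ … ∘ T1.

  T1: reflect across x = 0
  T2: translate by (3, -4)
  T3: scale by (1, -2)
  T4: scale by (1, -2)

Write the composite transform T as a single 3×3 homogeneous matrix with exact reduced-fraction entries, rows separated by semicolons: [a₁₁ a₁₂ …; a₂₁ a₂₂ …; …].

T1 = [-1 0 0; 0 1 0; 0 0 1]
T2·T1 = [-1 0 3; 0 1 -4; 0 0 1]
T3·…·T1 = [-1 0 3; 0 -2 8; 0 0 1]
T4·…·T1 = [-1 0 3; 0 4 -16; 0 0 1]

T = [-1 0 3; 0 4 -16; 0 0 1]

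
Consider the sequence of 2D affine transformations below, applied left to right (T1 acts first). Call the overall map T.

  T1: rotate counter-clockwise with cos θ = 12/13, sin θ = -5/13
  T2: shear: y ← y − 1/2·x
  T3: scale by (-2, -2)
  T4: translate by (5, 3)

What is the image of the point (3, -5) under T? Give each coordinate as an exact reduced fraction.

T(p) = (43/13, 200/13)

T1 rotate counter-clockwise with cos θ = 12/13, sin θ = -5/13: (3, -5) → (11/13, -75/13)
T2 shear: y ← y − 1/2·x: (11/13, -75/13) → (11/13, -161/26)
T3 scale by (-2, -2): (11/13, -161/26) → (-22/13, 161/13)
T4 translate by (5, 3): (-22/13, 161/13) → (43/13, 200/13)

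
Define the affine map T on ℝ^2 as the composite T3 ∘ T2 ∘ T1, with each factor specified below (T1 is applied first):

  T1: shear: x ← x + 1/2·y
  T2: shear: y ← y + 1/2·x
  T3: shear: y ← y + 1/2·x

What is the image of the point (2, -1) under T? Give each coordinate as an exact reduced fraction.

T1 shear: x ← x + 1/2·y: (2, -1) → (3/2, -1)
T2 shear: y ← y + 1/2·x: (3/2, -1) → (3/2, -1/4)
T3 shear: y ← y + 1/2·x: (3/2, -1/4) → (3/2, 1/2)

T(p) = (3/2, 1/2)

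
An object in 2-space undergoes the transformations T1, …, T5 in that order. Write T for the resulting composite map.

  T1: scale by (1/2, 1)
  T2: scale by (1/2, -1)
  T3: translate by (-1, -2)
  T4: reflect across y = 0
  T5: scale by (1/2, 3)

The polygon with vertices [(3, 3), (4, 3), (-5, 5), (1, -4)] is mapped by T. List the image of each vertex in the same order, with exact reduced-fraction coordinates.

T1 scale by (1/2, 1): (3, 3) → (3/2, 3); (4, 3) → (2, 3); (-5, 5) → (-5/2, 5); (1, -4) → (1/2, -4)
T2 scale by (1/2, -1): (3/2, 3) → (3/4, -3); (2, 3) → (1, -3); (-5/2, 5) → (-5/4, -5); (1/2, -4) → (1/4, 4)
T3 translate by (-1, -2): (3/4, -3) → (-1/4, -5); (1, -3) → (0, -5); (-5/4, -5) → (-9/4, -7); (1/4, 4) → (-3/4, 2)
T4 reflect across y = 0: (-1/4, -5) → (-1/4, 5); (0, -5) → (0, 5); (-9/4, -7) → (-9/4, 7); (-3/4, 2) → (-3/4, -2)
T5 scale by (1/2, 3): (-1/4, 5) → (-1/8, 15); (0, 5) → (0, 15); (-9/4, 7) → (-9/8, 21); (-3/4, -2) → (-3/8, -6)

image vertices: (-1/8, 15), (0, 15), (-9/8, 21), (-3/8, -6)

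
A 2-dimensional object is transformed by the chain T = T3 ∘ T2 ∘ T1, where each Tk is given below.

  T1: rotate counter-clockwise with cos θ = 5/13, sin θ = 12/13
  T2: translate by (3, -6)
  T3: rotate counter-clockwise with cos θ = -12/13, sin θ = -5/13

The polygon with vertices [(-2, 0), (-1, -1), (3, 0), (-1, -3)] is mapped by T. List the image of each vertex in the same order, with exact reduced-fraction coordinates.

image vertices: (-66/13, 83/13), (-79/13, 70/13), (-66/13, 18/13), (-105/13, 70/13)

T1 rotate counter-clockwise with cos θ = 5/13, sin θ = 12/13: (-2, 0) → (-10/13, -24/13); (-1, -1) → (7/13, -17/13); (3, 0) → (15/13, 36/13); (-1, -3) → (31/13, -27/13)
T2 translate by (3, -6): (-10/13, -24/13) → (29/13, -102/13); (7/13, -17/13) → (46/13, -95/13); (15/13, 36/13) → (54/13, -42/13); (31/13, -27/13) → (70/13, -105/13)
T3 rotate counter-clockwise with cos θ = -12/13, sin θ = -5/13: (29/13, -102/13) → (-66/13, 83/13); (46/13, -95/13) → (-79/13, 70/13); (54/13, -42/13) → (-66/13, 18/13); (70/13, -105/13) → (-105/13, 70/13)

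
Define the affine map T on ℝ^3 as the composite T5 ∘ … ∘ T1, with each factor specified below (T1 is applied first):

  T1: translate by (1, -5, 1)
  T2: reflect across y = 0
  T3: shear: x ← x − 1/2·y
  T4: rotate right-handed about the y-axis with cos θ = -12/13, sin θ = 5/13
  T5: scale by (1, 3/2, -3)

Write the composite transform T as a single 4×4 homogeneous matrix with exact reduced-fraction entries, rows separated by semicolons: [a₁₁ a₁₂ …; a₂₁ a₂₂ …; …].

T = [-12/13 -6/13 5/13 23/13; 0 -3/2 0 15/2; 15/13 15/26 36/13 27/26; 0 0 0 1]

T1 = [1 0 0 1; 0 1 0 -5; 0 0 1 1; 0 0 0 1]
T2·T1 = [1 0 0 1; 0 -1 0 5; 0 0 1 1; 0 0 0 1]
T3·…·T1 = [1 1/2 0 -3/2; 0 -1 0 5; 0 0 1 1; 0 0 0 1]
T4·…·T1 = [-12/13 -6/13 5/13 23/13; 0 -1 0 5; -5/13 -5/26 -12/13 -9/26; 0 0 0 1]
T5·…·T1 = [-12/13 -6/13 5/13 23/13; 0 -3/2 0 15/2; 15/13 15/26 36/13 27/26; 0 0 0 1]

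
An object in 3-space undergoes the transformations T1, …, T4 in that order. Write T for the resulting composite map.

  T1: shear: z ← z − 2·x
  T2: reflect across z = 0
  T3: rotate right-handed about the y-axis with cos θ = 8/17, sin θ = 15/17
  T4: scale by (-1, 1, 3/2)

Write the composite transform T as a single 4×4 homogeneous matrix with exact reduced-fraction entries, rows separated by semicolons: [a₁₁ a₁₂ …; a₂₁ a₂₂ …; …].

T = [-38/17 0 15/17 0; 0 1 0 0; 3/34 0 -12/17 0; 0 0 0 1]

T1 = [1 0 0 0; 0 1 0 0; -2 0 1 0; 0 0 0 1]
T2·T1 = [1 0 0 0; 0 1 0 0; 2 0 -1 0; 0 0 0 1]
T3·…·T1 = [38/17 0 -15/17 0; 0 1 0 0; 1/17 0 -8/17 0; 0 0 0 1]
T4·…·T1 = [-38/17 0 15/17 0; 0 1 0 0; 3/34 0 -12/17 0; 0 0 0 1]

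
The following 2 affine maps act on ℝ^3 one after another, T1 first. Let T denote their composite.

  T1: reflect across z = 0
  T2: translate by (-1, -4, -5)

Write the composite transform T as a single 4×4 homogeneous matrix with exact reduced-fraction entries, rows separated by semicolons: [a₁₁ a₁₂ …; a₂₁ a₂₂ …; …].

T1 = [1 0 0 0; 0 1 0 0; 0 0 -1 0; 0 0 0 1]
T2·T1 = [1 0 0 -1; 0 1 0 -4; 0 0 -1 -5; 0 0 0 1]

T = [1 0 0 -1; 0 1 0 -4; 0 0 -1 -5; 0 0 0 1]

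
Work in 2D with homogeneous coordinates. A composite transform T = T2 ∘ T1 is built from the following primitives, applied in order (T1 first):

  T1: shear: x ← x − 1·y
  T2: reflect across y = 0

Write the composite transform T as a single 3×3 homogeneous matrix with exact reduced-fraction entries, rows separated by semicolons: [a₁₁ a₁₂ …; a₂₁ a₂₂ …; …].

T1 = [1 -1 0; 0 1 0; 0 0 1]
T2·T1 = [1 -1 0; 0 -1 0; 0 0 1]

T = [1 -1 0; 0 -1 0; 0 0 1]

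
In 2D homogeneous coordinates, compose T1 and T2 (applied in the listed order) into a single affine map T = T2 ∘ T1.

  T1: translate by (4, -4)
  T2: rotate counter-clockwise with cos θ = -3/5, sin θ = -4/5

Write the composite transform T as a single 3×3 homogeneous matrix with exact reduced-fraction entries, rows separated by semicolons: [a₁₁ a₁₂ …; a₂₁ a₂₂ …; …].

T = [-3/5 4/5 -28/5; -4/5 -3/5 -4/5; 0 0 1]

T1 = [1 0 4; 0 1 -4; 0 0 1]
T2·T1 = [-3/5 4/5 -28/5; -4/5 -3/5 -4/5; 0 0 1]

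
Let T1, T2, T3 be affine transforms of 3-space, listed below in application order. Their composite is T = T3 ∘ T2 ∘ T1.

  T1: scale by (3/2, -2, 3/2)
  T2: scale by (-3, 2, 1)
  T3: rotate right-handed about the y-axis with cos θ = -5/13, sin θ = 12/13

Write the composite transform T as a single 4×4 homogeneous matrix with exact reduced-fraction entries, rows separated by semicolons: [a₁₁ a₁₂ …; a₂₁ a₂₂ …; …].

T = [45/26 0 18/13 0; 0 -4 0 0; 54/13 0 -15/26 0; 0 0 0 1]

T1 = [3/2 0 0 0; 0 -2 0 0; 0 0 3/2 0; 0 0 0 1]
T2·T1 = [-9/2 0 0 0; 0 -4 0 0; 0 0 3/2 0; 0 0 0 1]
T3·…·T1 = [45/26 0 18/13 0; 0 -4 0 0; 54/13 0 -15/26 0; 0 0 0 1]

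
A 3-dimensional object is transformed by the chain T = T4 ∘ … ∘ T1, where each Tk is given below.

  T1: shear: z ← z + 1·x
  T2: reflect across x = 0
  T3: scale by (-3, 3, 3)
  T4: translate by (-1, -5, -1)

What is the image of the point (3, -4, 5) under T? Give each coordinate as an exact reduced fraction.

T1 shear: z ← z + 1·x: (3, -4, 5) → (3, -4, 8)
T2 reflect across x = 0: (3, -4, 8) → (-3, -4, 8)
T3 scale by (-3, 3, 3): (-3, -4, 8) → (9, -12, 24)
T4 translate by (-1, -5, -1): (9, -12, 24) → (8, -17, 23)

T(p) = (8, -17, 23)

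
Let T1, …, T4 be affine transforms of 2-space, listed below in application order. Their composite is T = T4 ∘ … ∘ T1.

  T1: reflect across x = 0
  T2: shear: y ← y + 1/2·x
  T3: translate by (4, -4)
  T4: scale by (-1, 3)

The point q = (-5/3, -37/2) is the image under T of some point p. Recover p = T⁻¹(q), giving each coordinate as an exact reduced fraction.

p = (7/3, -1)

T1 = [-1 0 0; 0 1 0; 0 0 1]
T2·T1 = [-1 0 0; -1/2 1 0; 0 0 1]
T3·…·T1 = [-1 0 4; -1/2 1 -4; 0 0 1]
T4·…·T1 = [1 0 -4; -3/2 3 -12; 0 0 1]
det M = 3; M⁻¹ = [1 0 4; 1/2 1/3 6; 0 0 1]
M⁻¹ · (-5/3, -37/2)ᵀ = (7/3, -1)ᵀ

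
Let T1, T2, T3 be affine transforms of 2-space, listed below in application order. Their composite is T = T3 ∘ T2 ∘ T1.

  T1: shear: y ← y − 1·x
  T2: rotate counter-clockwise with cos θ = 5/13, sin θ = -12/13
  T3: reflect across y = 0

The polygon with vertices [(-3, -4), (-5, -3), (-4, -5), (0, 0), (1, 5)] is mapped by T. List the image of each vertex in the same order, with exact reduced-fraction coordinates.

T1 shear: y ← y − 1·x: (-3, -4) → (-3, -1); (-5, -3) → (-5, 2); (-4, -5) → (-4, -1); (0, 0) → (0, 0); (1, 5) → (1, 4)
T2 rotate counter-clockwise with cos θ = 5/13, sin θ = -12/13: (-3, -1) → (-27/13, 31/13); (-5, 2) → (-1/13, 70/13); (-4, -1) → (-32/13, 43/13); (0, 0) → (0, 0); (1, 4) → (53/13, 8/13)
T3 reflect across y = 0: (-27/13, 31/13) → (-27/13, -31/13); (-1/13, 70/13) → (-1/13, -70/13); (-32/13, 43/13) → (-32/13, -43/13); (0, 0) → (0, 0); (53/13, 8/13) → (53/13, -8/13)

image vertices: (-27/13, -31/13), (-1/13, -70/13), (-32/13, -43/13), (0, 0), (53/13, -8/13)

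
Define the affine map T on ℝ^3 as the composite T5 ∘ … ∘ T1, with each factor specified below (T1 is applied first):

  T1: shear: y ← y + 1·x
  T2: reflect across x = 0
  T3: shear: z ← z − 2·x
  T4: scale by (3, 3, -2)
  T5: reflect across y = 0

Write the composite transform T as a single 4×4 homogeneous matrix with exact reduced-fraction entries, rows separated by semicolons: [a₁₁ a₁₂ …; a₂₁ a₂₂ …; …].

T1 = [1 0 0 0; 1 1 0 0; 0 0 1 0; 0 0 0 1]
T2·T1 = [-1 0 0 0; 1 1 0 0; 0 0 1 0; 0 0 0 1]
T3·…·T1 = [-1 0 0 0; 1 1 0 0; 2 0 1 0; 0 0 0 1]
T4·…·T1 = [-3 0 0 0; 3 3 0 0; -4 0 -2 0; 0 0 0 1]
T5·…·T1 = [-3 0 0 0; -3 -3 0 0; -4 0 -2 0; 0 0 0 1]

T = [-3 0 0 0; -3 -3 0 0; -4 0 -2 0; 0 0 0 1]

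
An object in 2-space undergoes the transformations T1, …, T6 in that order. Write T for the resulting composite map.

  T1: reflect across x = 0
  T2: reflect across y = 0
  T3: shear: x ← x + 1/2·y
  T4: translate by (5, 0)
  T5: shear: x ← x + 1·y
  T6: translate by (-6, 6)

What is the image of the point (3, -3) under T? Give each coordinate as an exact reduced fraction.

T(p) = (1/2, 9)

T1 reflect across x = 0: (3, -3) → (-3, -3)
T2 reflect across y = 0: (-3, -3) → (-3, 3)
T3 shear: x ← x + 1/2·y: (-3, 3) → (-3/2, 3)
T4 translate by (5, 0): (-3/2, 3) → (7/2, 3)
T5 shear: x ← x + 1·y: (7/2, 3) → (13/2, 3)
T6 translate by (-6, 6): (13/2, 3) → (1/2, 9)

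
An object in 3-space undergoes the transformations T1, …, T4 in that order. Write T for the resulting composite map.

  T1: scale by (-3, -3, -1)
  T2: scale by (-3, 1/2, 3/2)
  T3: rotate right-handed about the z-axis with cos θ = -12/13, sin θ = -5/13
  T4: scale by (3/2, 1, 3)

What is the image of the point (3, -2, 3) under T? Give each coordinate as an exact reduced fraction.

T(p) = (-927/26, -171/13, -27/2)

T1 scale by (-3, -3, -1): (3, -2, 3) → (-9, 6, -3)
T2 scale by (-3, 1/2, 3/2): (-9, 6, -3) → (27, 3, -9/2)
T3 rotate right-handed about the z-axis with cos θ = -12/13, sin θ = -5/13: (27, 3, -9/2) → (-309/13, -171/13, -9/2)
T4 scale by (3/2, 1, 3): (-309/13, -171/13, -9/2) → (-927/26, -171/13, -27/2)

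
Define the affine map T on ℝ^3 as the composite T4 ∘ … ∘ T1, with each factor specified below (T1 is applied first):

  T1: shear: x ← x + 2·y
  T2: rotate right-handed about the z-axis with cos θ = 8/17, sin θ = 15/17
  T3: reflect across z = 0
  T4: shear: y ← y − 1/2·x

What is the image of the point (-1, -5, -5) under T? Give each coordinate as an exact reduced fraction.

T(p) = (-13/17, -397/34, 5)

T1 shear: x ← x + 2·y: (-1, -5, -5) → (-11, -5, -5)
T2 rotate right-handed about the z-axis with cos θ = 8/17, sin θ = 15/17: (-11, -5, -5) → (-13/17, -205/17, -5)
T3 reflect across z = 0: (-13/17, -205/17, -5) → (-13/17, -205/17, 5)
T4 shear: y ← y − 1/2·x: (-13/17, -205/17, 5) → (-13/17, -397/34, 5)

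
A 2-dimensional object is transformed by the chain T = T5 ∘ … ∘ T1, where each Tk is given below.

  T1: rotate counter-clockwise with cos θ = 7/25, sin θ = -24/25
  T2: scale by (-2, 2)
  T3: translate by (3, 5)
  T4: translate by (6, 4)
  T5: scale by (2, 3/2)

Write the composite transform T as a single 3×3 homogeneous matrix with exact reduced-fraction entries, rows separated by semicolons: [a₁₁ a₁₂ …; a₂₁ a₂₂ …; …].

T = [-28/25 -96/25 18; -72/25 21/25 27/2; 0 0 1]

T1 = [7/25 24/25 0; -24/25 7/25 0; 0 0 1]
T2·T1 = [-14/25 -48/25 0; -48/25 14/25 0; 0 0 1]
T3·…·T1 = [-14/25 -48/25 3; -48/25 14/25 5; 0 0 1]
T4·…·T1 = [-14/25 -48/25 9; -48/25 14/25 9; 0 0 1]
T5·…·T1 = [-28/25 -96/25 18; -72/25 21/25 27/2; 0 0 1]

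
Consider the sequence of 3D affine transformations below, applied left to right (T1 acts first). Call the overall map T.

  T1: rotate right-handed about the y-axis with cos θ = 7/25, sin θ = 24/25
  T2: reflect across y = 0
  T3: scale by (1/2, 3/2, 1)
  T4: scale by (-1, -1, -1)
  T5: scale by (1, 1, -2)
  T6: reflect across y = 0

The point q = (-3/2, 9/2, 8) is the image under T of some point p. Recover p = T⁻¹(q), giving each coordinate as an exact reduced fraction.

T1 = [7/25 0 24/25 0; 0 1 0 0; -24/25 0 7/25 0; 0 0 0 1]
T2·T1 = [7/25 0 24/25 0; 0 -1 0 0; -24/25 0 7/25 0; 0 0 0 1]
T3·…·T1 = [7/50 0 12/25 0; 0 -3/2 0 0; -24/25 0 7/25 0; 0 0 0 1]
T4·…·T1 = [-7/50 0 -12/25 0; 0 3/2 0 0; 24/25 0 -7/25 0; 0 0 0 1]
T5·…·T1 = [-7/50 0 -12/25 0; 0 3/2 0 0; -48/25 0 14/25 0; 0 0 0 1]
T6·…·T1 = [-7/50 0 -12/25 0; 0 -3/2 0 0; -48/25 0 14/25 0; 0 0 0 1]
det M = 3/2; M⁻¹ = [-14/25 0 -12/25 0; 0 -2/3 0 0; -48/25 0 7/50 0; 0 0 0 1]
M⁻¹ · (-3/2, 9/2, 8)ᵀ = (-3, -3, 4)ᵀ

p = (-3, -3, 4)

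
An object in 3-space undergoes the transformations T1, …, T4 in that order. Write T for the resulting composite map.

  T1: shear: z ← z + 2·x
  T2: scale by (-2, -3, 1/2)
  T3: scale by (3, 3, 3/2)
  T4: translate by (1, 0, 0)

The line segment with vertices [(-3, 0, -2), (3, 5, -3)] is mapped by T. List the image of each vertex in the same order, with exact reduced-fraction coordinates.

image vertices: (19, 0, -6), (-17, -45, 9/4)

T1 shear: z ← z + 2·x: (-3, 0, -2) → (-3, 0, -8); (3, 5, -3) → (3, 5, 3)
T2 scale by (-2, -3, 1/2): (-3, 0, -8) → (6, 0, -4); (3, 5, 3) → (-6, -15, 3/2)
T3 scale by (3, 3, 3/2): (6, 0, -4) → (18, 0, -6); (-6, -15, 3/2) → (-18, -45, 9/4)
T4 translate by (1, 0, 0): (18, 0, -6) → (19, 0, -6); (-18, -45, 9/4) → (-17, -45, 9/4)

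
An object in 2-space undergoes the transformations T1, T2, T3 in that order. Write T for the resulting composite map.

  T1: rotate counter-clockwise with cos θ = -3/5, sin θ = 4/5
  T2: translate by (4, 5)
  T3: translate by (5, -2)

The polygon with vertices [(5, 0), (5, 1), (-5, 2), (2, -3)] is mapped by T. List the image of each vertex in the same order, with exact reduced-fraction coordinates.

T1 rotate counter-clockwise with cos θ = -3/5, sin θ = 4/5: (5, 0) → (-3, 4); (5, 1) → (-19/5, 17/5); (-5, 2) → (7/5, -26/5); (2, -3) → (6/5, 17/5)
T2 translate by (4, 5): (-3, 4) → (1, 9); (-19/5, 17/5) → (1/5, 42/5); (7/5, -26/5) → (27/5, -1/5); (6/5, 17/5) → (26/5, 42/5)
T3 translate by (5, -2): (1, 9) → (6, 7); (1/5, 42/5) → (26/5, 32/5); (27/5, -1/5) → (52/5, -11/5); (26/5, 42/5) → (51/5, 32/5)

image vertices: (6, 7), (26/5, 32/5), (52/5, -11/5), (51/5, 32/5)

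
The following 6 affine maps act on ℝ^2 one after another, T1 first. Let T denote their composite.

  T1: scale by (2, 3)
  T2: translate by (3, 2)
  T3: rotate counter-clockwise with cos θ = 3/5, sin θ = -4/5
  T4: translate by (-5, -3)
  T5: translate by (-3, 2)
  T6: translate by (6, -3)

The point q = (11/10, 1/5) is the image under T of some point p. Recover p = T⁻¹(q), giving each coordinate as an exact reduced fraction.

T1 = [2 0 0; 0 3 0; 0 0 1]
T2·T1 = [2 0 3; 0 3 2; 0 0 1]
T3·…·T1 = [6/5 12/5 17/5; -8/5 9/5 -6/5; 0 0 1]
T4·…·T1 = [6/5 12/5 -8/5; -8/5 9/5 -21/5; 0 0 1]
T5·…·T1 = [6/5 12/5 -23/5; -8/5 9/5 -11/5; 0 0 1]
T6·…·T1 = [6/5 12/5 7/5; -8/5 9/5 -26/5; 0 0 1]
det M = 6; M⁻¹ = [3/10 -2/5 -5/2; 4/15 1/5 2/3; 0 0 1]
M⁻¹ · (11/10, 1/5)ᵀ = (-9/4, 1)ᵀ

p = (-9/4, 1)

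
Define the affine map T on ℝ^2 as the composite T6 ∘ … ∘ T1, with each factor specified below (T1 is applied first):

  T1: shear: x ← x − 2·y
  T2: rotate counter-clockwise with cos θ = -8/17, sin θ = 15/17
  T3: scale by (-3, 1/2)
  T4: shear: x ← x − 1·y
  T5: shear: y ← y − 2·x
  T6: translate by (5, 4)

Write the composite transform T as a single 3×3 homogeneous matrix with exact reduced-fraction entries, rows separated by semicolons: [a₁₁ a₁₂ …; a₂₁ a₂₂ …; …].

T = [33/34 16/17 5; -3/2 -3 4; 0 0 1]

T1 = [1 -2 0; 0 1 0; 0 0 1]
T2·T1 = [-8/17 1/17 0; 15/17 -38/17 0; 0 0 1]
T3·…·T1 = [24/17 -3/17 0; 15/34 -19/17 0; 0 0 1]
T4·…·T1 = [33/34 16/17 0; 15/34 -19/17 0; 0 0 1]
T5·…·T1 = [33/34 16/17 0; -3/2 -3 0; 0 0 1]
T6·…·T1 = [33/34 16/17 5; -3/2 -3 4; 0 0 1]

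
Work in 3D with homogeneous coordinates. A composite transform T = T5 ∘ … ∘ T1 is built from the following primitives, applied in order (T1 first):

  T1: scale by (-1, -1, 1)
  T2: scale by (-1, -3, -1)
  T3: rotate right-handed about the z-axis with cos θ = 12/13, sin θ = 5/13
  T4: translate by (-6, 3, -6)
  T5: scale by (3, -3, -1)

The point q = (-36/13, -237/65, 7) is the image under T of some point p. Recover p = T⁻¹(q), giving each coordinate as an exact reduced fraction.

T1 = [-1 0 0 0; 0 -1 0 0; 0 0 1 0; 0 0 0 1]
T2·T1 = [1 0 0 0; 0 3 0 0; 0 0 -1 0; 0 0 0 1]
T3·…·T1 = [12/13 -15/13 0 0; 5/13 36/13 0 0; 0 0 -1 0; 0 0 0 1]
T4·…·T1 = [12/13 -15/13 0 -6; 5/13 36/13 0 3; 0 0 -1 -6; 0 0 0 1]
T5·…·T1 = [36/13 -45/13 0 -18; -15/13 -108/13 0 -9; 0 0 1 6; 0 0 0 1]
det M = -27; M⁻¹ = [4/13 -5/39 0 57/13; -5/117 -4/39 0 -22/13; 0 0 1 -6; 0 0 0 1]
M⁻¹ · (-36/13, -237/65, 7)ᵀ = (4, -6/5, 1)ᵀ

p = (4, -6/5, 1)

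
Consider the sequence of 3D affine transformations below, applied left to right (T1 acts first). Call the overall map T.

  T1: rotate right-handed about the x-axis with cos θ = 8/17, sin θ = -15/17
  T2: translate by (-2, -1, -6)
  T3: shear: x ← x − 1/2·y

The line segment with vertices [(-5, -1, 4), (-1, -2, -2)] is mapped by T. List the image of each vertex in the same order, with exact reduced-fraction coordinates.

T1 rotate right-handed about the x-axis with cos θ = 8/17, sin θ = -15/17: (-5, -1, 4) → (-5, 52/17, 47/17); (-1, -2, -2) → (-1, -46/17, 14/17)
T2 translate by (-2, -1, -6): (-5, 52/17, 47/17) → (-7, 35/17, -55/17); (-1, -46/17, 14/17) → (-3, -63/17, -88/17)
T3 shear: x ← x − 1/2·y: (-7, 35/17, -55/17) → (-273/34, 35/17, -55/17); (-3, -63/17, -88/17) → (-39/34, -63/17, -88/17)

image vertices: (-273/34, 35/17, -55/17), (-39/34, -63/17, -88/17)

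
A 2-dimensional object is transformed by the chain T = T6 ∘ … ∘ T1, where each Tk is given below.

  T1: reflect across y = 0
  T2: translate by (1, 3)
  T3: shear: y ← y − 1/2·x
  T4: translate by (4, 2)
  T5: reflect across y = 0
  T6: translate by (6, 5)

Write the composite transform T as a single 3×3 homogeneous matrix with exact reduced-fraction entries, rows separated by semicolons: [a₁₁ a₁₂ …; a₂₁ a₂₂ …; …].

T1 = [1 0 0; 0 -1 0; 0 0 1]
T2·T1 = [1 0 1; 0 -1 3; 0 0 1]
T3·…·T1 = [1 0 1; -1/2 -1 5/2; 0 0 1]
T4·…·T1 = [1 0 5; -1/2 -1 9/2; 0 0 1]
T5·…·T1 = [1 0 5; 1/2 1 -9/2; 0 0 1]
T6·…·T1 = [1 0 11; 1/2 1 1/2; 0 0 1]

T = [1 0 11; 1/2 1 1/2; 0 0 1]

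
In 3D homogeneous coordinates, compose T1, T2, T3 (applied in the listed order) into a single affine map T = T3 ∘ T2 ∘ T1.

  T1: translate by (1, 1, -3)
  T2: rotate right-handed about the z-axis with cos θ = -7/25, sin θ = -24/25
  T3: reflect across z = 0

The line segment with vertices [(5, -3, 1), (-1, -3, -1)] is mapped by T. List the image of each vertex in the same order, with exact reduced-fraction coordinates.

T1 translate by (1, 1, -3): (5, -3, 1) → (6, -2, -2); (-1, -3, -1) → (0, -2, -4)
T2 rotate right-handed about the z-axis with cos θ = -7/25, sin θ = -24/25: (6, -2, -2) → (-18/5, -26/5, -2); (0, -2, -4) → (-48/25, 14/25, -4)
T3 reflect across z = 0: (-18/5, -26/5, -2) → (-18/5, -26/5, 2); (-48/25, 14/25, -4) → (-48/25, 14/25, 4)

image vertices: (-18/5, -26/5, 2), (-48/25, 14/25, 4)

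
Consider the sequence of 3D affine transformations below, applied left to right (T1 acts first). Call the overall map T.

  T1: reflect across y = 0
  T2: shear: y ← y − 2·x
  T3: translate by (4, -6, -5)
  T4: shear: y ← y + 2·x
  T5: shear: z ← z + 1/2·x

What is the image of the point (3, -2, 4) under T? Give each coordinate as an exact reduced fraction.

T(p) = (7, 4, 5/2)

T1 reflect across y = 0: (3, -2, 4) → (3, 2, 4)
T2 shear: y ← y − 2·x: (3, 2, 4) → (3, -4, 4)
T3 translate by (4, -6, -5): (3, -4, 4) → (7, -10, -1)
T4 shear: y ← y + 2·x: (7, -10, -1) → (7, 4, -1)
T5 shear: z ← z + 1/2·x: (7, 4, -1) → (7, 4, 5/2)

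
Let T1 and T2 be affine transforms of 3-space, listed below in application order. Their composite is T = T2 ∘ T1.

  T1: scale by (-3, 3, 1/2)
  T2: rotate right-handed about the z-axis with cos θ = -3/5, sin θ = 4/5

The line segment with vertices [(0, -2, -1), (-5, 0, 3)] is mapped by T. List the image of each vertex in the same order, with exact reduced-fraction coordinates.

T1 scale by (-3, 3, 1/2): (0, -2, -1) → (0, -6, -1/2); (-5, 0, 3) → (15, 0, 3/2)
T2 rotate right-handed about the z-axis with cos θ = -3/5, sin θ = 4/5: (0, -6, -1/2) → (24/5, 18/5, -1/2); (15, 0, 3/2) → (-9, 12, 3/2)

image vertices: (24/5, 18/5, -1/2), (-9, 12, 3/2)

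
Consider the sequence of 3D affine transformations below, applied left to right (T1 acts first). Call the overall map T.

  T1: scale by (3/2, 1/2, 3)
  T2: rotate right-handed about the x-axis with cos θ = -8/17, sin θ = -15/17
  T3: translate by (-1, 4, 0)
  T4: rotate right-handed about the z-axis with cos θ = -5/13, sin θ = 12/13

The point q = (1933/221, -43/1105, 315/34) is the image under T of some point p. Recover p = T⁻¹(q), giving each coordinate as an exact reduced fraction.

T1 = [3/2 0 0 0; 0 1/2 0 0; 0 0 3 0; 0 0 0 1]
T2·T1 = [3/2 0 0 0; 0 -4/17 45/17 0; 0 -15/34 -24/17 0; 0 0 0 1]
T3·…·T1 = [3/2 0 0 -1; 0 -4/17 45/17 4; 0 -15/34 -24/17 0; 0 0 0 1]
T4·…·T1 = [-15/26 48/221 -540/221 -43/13; 18/13 20/221 -225/221 -32/13; 0 -15/34 -24/17 0; 0 0 0 1]
det M = 9/4; M⁻¹ = [-10/39 8/13 0 2/3; 192/221 80/221 -30/17 64/17; -60/221 -25/221 -8/51 -20/17; 0 0 0 1]
M⁻¹ · (1933/221, -43/1105, 315/34)ᵀ = (-8/5, -5, -5)ᵀ

p = (-8/5, -5, -5)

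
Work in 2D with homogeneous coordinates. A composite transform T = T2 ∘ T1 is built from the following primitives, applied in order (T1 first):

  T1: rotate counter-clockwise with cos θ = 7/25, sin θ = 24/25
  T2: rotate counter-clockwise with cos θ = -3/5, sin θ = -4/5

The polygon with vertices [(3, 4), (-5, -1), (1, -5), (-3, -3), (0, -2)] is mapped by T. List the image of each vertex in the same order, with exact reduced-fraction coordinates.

image vertices: (5, 0), (-19/5, 17/5), (-17/5, -19/5), (-21/5, 3/5), (-8/5, -6/5)

T1 rotate counter-clockwise with cos θ = 7/25, sin θ = 24/25: (3, 4) → (-3, 4); (-5, -1) → (-11/25, -127/25); (1, -5) → (127/25, -11/25); (-3, -3) → (51/25, -93/25); (0, -2) → (48/25, -14/25)
T2 rotate counter-clockwise with cos θ = -3/5, sin θ = -4/5: (-3, 4) → (5, 0); (-11/25, -127/25) → (-19/5, 17/5); (127/25, -11/25) → (-17/5, -19/5); (51/25, -93/25) → (-21/5, 3/5); (48/25, -14/25) → (-8/5, -6/5)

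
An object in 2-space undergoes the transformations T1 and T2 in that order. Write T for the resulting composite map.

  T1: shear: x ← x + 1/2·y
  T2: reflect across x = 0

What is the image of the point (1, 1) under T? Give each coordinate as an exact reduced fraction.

T1 shear: x ← x + 1/2·y: (1, 1) → (3/2, 1)
T2 reflect across x = 0: (3/2, 1) → (-3/2, 1)

T(p) = (-3/2, 1)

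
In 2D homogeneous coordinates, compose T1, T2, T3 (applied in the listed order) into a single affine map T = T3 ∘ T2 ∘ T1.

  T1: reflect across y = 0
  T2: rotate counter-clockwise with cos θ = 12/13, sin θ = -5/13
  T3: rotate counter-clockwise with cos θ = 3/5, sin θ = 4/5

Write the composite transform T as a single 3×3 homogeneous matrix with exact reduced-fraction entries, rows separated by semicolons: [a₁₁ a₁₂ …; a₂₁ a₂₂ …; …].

T1 = [1 0 0; 0 -1 0; 0 0 1]
T2·T1 = [12/13 -5/13 0; -5/13 -12/13 0; 0 0 1]
T3·…·T1 = [56/65 33/65 0; 33/65 -56/65 0; 0 0 1]

T = [56/65 33/65 0; 33/65 -56/65 0; 0 0 1]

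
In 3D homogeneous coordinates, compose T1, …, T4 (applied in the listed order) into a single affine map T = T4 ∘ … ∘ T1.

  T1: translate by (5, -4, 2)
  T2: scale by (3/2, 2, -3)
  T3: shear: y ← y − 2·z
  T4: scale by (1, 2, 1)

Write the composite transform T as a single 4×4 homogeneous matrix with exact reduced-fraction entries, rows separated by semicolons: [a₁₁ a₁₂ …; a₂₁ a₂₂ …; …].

T = [3/2 0 0 15/2; 0 4 12 8; 0 0 -3 -6; 0 0 0 1]

T1 = [1 0 0 5; 0 1 0 -4; 0 0 1 2; 0 0 0 1]
T2·T1 = [3/2 0 0 15/2; 0 2 0 -8; 0 0 -3 -6; 0 0 0 1]
T3·…·T1 = [3/2 0 0 15/2; 0 2 6 4; 0 0 -3 -6; 0 0 0 1]
T4·…·T1 = [3/2 0 0 15/2; 0 4 12 8; 0 0 -3 -6; 0 0 0 1]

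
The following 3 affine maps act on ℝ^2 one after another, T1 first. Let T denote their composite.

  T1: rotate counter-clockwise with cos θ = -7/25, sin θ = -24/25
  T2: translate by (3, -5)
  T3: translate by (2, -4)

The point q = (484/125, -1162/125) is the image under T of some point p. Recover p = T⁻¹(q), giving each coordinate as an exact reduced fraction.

T1 = [-7/25 24/25 0; -24/25 -7/25 0; 0 0 1]
T2·T1 = [-7/25 24/25 3; -24/25 -7/25 -5; 0 0 1]
T3·…·T1 = [-7/25 24/25 5; -24/25 -7/25 -9; 0 0 1]
det M = 1; M⁻¹ = [-7/25 -24/25 -181/25; 24/25 -7/25 -183/25; 0 0 1]
M⁻¹ · (484/125, -1162/125)ᵀ = (3/5, -1)ᵀ

p = (3/5, -1)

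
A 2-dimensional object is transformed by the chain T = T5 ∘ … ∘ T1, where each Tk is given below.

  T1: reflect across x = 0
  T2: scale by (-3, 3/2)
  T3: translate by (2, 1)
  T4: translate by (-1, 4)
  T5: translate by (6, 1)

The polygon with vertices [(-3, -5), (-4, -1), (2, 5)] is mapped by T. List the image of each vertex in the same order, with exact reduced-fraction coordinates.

T1 reflect across x = 0: (-3, -5) → (3, -5); (-4, -1) → (4, -1); (2, 5) → (-2, 5)
T2 scale by (-3, 3/2): (3, -5) → (-9, -15/2); (4, -1) → (-12, -3/2); (-2, 5) → (6, 15/2)
T3 translate by (2, 1): (-9, -15/2) → (-7, -13/2); (-12, -3/2) → (-10, -1/2); (6, 15/2) → (8, 17/2)
T4 translate by (-1, 4): (-7, -13/2) → (-8, -5/2); (-10, -1/2) → (-11, 7/2); (8, 17/2) → (7, 25/2)
T5 translate by (6, 1): (-8, -5/2) → (-2, -3/2); (-11, 7/2) → (-5, 9/2); (7, 25/2) → (13, 27/2)

image vertices: (-2, -3/2), (-5, 9/2), (13, 27/2)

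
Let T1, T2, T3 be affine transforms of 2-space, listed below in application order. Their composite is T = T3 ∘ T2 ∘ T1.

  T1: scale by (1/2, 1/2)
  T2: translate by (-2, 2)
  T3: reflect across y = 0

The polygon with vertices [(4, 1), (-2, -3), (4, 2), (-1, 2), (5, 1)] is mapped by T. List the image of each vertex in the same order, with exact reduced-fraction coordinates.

image vertices: (0, -5/2), (-3, -1/2), (0, -3), (-5/2, -3), (1/2, -5/2)

T1 scale by (1/2, 1/2): (4, 1) → (2, 1/2); (-2, -3) → (-1, -3/2); (4, 2) → (2, 1); (-1, 2) → (-1/2, 1); (5, 1) → (5/2, 1/2)
T2 translate by (-2, 2): (2, 1/2) → (0, 5/2); (-1, -3/2) → (-3, 1/2); (2, 1) → (0, 3); (-1/2, 1) → (-5/2, 3); (5/2, 1/2) → (1/2, 5/2)
T3 reflect across y = 0: (0, 5/2) → (0, -5/2); (-3, 1/2) → (-3, -1/2); (0, 3) → (0, -3); (-5/2, 3) → (-5/2, -3); (1/2, 5/2) → (1/2, -5/2)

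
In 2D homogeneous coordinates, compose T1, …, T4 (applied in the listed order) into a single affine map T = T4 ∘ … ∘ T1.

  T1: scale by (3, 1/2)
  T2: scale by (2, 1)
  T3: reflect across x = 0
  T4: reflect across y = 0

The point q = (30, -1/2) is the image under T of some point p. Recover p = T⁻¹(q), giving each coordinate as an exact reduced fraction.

p = (-5, 1)

T1 = [3 0 0; 0 1/2 0; 0 0 1]
T2·T1 = [6 0 0; 0 1/2 0; 0 0 1]
T3·…·T1 = [-6 0 0; 0 1/2 0; 0 0 1]
T4·…·T1 = [-6 0 0; 0 -1/2 0; 0 0 1]
det M = 3; M⁻¹ = [-1/6 0 0; 0 -2 0; 0 0 1]
M⁻¹ · (30, -1/2)ᵀ = (-5, 1)ᵀ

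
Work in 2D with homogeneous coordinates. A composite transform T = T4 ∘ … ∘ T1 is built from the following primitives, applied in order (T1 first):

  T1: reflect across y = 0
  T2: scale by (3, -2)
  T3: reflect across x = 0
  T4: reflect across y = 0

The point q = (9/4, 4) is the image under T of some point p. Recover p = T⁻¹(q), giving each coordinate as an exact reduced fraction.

p = (-3/4, -2)

T1 = [1 0 0; 0 -1 0; 0 0 1]
T2·T1 = [3 0 0; 0 2 0; 0 0 1]
T3·…·T1 = [-3 0 0; 0 2 0; 0 0 1]
T4·…·T1 = [-3 0 0; 0 -2 0; 0 0 1]
det M = 6; M⁻¹ = [-1/3 0 0; 0 -1/2 0; 0 0 1]
M⁻¹ · (9/4, 4)ᵀ = (-3/4, -2)ᵀ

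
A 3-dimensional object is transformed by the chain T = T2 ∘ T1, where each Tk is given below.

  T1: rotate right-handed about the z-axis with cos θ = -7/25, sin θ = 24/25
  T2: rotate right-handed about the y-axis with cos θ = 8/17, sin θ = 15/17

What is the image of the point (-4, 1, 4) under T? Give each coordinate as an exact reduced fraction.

T1 rotate right-handed about the z-axis with cos θ = -7/25, sin θ = 24/25: (-4, 1, 4) → (4/25, -103/25, 4)
T2 rotate right-handed about the y-axis with cos θ = 8/17, sin θ = 15/17: (4/25, -103/25, 4) → (1532/425, -103/25, 148/85)

T(p) = (1532/425, -103/25, 148/85)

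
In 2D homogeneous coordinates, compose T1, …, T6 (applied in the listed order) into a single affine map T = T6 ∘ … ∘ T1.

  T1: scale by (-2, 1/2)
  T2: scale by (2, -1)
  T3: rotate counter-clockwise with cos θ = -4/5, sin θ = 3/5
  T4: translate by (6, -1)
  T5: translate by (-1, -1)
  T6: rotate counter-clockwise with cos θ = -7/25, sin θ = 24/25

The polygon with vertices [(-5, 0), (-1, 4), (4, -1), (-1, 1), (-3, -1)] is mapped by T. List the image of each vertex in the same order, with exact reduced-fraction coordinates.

T1 scale by (-2, 1/2): (-5, 0) → (10, 0); (-1, 4) → (2, 2); (4, -1) → (-8, -1/2); (-1, 1) → (2, 1/2); (-3, -1) → (6, -1/2)
T2 scale by (2, -1): (10, 0) → (20, 0); (2, 2) → (4, -2); (-8, -1/2) → (-16, 1/2); (2, 1/2) → (4, -1/2); (6, -1/2) → (12, 1/2)
T3 rotate counter-clockwise with cos θ = -4/5, sin θ = 3/5: (20, 0) → (-16, 12); (4, -2) → (-2, 4); (-16, 1/2) → (25/2, -10); (4, -1/2) → (-29/10, 14/5); (12, 1/2) → (-99/10, 34/5)
T4 translate by (6, -1): (-16, 12) → (-10, 11); (-2, 4) → (4, 3); (25/2, -10) → (37/2, -11); (-29/10, 14/5) → (31/10, 9/5); (-99/10, 34/5) → (-39/10, 29/5)
T5 translate by (-1, -1): (-10, 11) → (-11, 10); (4, 3) → (3, 2); (37/2, -11) → (35/2, -12); (31/10, 9/5) → (21/10, 4/5); (-39/10, 29/5) → (-49/10, 24/5)
T6 rotate counter-clockwise with cos θ = -7/25, sin θ = 24/25: (-11, 10) → (-163/25, -334/25); (3, 2) → (-69/25, 58/25); (35/2, -12) → (331/50, 504/25); (21/10, 4/5) → (-339/250, 224/125); (-49/10, 24/5) → (-809/250, -756/125)

image vertices: (-163/25, -334/25), (-69/25, 58/25), (331/50, 504/25), (-339/250, 224/125), (-809/250, -756/125)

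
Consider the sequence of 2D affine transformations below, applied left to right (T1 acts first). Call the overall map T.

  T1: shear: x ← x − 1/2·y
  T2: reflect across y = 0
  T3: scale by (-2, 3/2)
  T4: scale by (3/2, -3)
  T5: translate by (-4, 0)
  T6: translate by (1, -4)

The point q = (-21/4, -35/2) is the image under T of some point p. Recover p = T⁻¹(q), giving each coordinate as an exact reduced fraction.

T1 = [1 -1/2 0; 0 1 0; 0 0 1]
T2·T1 = [1 -1/2 0; 0 -1 0; 0 0 1]
T3·…·T1 = [-2 1 0; 0 -3/2 0; 0 0 1]
T4·…·T1 = [-3 3/2 0; 0 9/2 0; 0 0 1]
T5·…·T1 = [-3 3/2 -4; 0 9/2 0; 0 0 1]
T6·…·T1 = [-3 3/2 -3; 0 9/2 -4; 0 0 1]
det M = -27/2; M⁻¹ = [-1/3 1/9 -5/9; 0 2/9 8/9; 0 0 1]
M⁻¹ · (-21/4, -35/2)ᵀ = (-3/4, -3)ᵀ

p = (-3/4, -3)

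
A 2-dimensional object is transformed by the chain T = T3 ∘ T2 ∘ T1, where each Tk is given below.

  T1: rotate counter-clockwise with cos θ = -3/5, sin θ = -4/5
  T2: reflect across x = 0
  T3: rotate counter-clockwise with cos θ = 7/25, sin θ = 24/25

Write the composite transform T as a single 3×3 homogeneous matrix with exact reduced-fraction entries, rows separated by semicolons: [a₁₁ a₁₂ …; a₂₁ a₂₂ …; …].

T = [117/125 44/125 0; 44/125 -117/125 0; 0 0 1]

T1 = [-3/5 4/5 0; -4/5 -3/5 0; 0 0 1]
T2·T1 = [3/5 -4/5 0; -4/5 -3/5 0; 0 0 1]
T3·…·T1 = [117/125 44/125 0; 44/125 -117/125 0; 0 0 1]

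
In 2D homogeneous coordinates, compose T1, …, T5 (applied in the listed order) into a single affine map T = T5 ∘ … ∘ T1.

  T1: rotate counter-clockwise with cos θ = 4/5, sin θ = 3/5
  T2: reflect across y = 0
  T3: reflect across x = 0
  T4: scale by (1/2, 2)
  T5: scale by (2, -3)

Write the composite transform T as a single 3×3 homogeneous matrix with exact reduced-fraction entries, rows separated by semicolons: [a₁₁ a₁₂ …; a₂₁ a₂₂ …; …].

T = [-4/5 3/5 0; 18/5 24/5 0; 0 0 1]

T1 = [4/5 -3/5 0; 3/5 4/5 0; 0 0 1]
T2·T1 = [4/5 -3/5 0; -3/5 -4/5 0; 0 0 1]
T3·…·T1 = [-4/5 3/5 0; -3/5 -4/5 0; 0 0 1]
T4·…·T1 = [-2/5 3/10 0; -6/5 -8/5 0; 0 0 1]
T5·…·T1 = [-4/5 3/5 0; 18/5 24/5 0; 0 0 1]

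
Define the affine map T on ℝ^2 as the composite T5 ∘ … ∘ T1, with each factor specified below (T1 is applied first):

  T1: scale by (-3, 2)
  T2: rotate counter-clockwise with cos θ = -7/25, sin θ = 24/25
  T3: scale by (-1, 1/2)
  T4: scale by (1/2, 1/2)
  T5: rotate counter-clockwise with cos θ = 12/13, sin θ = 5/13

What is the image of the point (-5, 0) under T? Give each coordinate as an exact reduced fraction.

T(p) = (36/65, 537/130)

T1 scale by (-3, 2): (-5, 0) → (15, 0)
T2 rotate counter-clockwise with cos θ = -7/25, sin θ = 24/25: (15, 0) → (-21/5, 72/5)
T3 scale by (-1, 1/2): (-21/5, 72/5) → (21/5, 36/5)
T4 scale by (1/2, 1/2): (21/5, 36/5) → (21/10, 18/5)
T5 rotate counter-clockwise with cos θ = 12/13, sin θ = 5/13: (21/10, 18/5) → (36/65, 537/130)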